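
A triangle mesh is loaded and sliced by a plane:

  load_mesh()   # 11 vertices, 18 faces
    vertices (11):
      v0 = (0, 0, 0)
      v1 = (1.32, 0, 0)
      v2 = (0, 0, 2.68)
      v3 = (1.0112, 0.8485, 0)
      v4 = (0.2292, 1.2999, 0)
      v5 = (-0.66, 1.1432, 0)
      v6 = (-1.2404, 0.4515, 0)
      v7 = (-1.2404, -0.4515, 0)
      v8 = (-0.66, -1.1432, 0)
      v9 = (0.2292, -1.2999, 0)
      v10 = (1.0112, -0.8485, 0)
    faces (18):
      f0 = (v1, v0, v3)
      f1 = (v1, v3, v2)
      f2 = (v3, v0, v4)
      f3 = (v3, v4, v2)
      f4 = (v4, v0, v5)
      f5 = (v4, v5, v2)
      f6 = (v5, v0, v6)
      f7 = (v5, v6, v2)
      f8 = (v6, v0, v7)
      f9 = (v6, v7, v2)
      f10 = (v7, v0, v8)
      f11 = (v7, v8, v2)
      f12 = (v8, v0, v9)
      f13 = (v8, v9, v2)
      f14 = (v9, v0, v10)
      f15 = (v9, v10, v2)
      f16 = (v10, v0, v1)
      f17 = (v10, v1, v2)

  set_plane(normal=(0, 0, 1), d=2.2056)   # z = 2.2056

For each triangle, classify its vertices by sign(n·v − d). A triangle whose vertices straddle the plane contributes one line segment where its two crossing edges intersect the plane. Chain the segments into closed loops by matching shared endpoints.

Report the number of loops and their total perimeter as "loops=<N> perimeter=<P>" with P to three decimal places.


loops=1 perimeter=1.439

Straddling triangles (9 of 18):
  (v1,v3,v2) [--+] → (0.178997, 0.150197, 2.2056)–(0.23366, 0, 2.2056)  len=0.1598
  (v3,v4,v2) [--+] → (0.0405718, 0.230102, 2.2056)–(0.178997, 0.150197, 2.2056)  len=0.1598
  (v4,v5,v2) [--+] → (-0.11683, 0.202363, 2.2056)–(0.0405718, 0.230102, 2.2056)  len=0.1598
  (v5,v6,v2) [--+] → (-0.219569, 0.0799222, 2.2056)–(-0.11683, 0.202363, 2.2056)  len=0.1598
  (v6,v7,v2) [--+] → (-0.219569, -0.0799222, 2.2056)–(-0.219569, 0.0799222, 2.2056)  len=0.1598
  (v7,v8,v2) [--+] → (-0.11683, -0.202363, 2.2056)–(-0.219569, -0.0799222, 2.2056)  len=0.1598
  (v8,v9,v2) [--+] → (0.0405718, -0.230102, 2.2056)–(-0.11683, -0.202363, 2.2056)  len=0.1598
  (v9,v10,v2) [--+] → (0.178997, -0.150197, 2.2056)–(0.0405718, -0.230102, 2.2056)  len=0.1598
  (v10,v1,v2) [--+] → (0.23366, 0, 2.2056)–(0.178997, -0.150197, 2.2056)  len=0.1598

Chained into 1 loop(s):
  loop 1: 9 segments, perimeter = 1.4385
Total perimeter = 1.439


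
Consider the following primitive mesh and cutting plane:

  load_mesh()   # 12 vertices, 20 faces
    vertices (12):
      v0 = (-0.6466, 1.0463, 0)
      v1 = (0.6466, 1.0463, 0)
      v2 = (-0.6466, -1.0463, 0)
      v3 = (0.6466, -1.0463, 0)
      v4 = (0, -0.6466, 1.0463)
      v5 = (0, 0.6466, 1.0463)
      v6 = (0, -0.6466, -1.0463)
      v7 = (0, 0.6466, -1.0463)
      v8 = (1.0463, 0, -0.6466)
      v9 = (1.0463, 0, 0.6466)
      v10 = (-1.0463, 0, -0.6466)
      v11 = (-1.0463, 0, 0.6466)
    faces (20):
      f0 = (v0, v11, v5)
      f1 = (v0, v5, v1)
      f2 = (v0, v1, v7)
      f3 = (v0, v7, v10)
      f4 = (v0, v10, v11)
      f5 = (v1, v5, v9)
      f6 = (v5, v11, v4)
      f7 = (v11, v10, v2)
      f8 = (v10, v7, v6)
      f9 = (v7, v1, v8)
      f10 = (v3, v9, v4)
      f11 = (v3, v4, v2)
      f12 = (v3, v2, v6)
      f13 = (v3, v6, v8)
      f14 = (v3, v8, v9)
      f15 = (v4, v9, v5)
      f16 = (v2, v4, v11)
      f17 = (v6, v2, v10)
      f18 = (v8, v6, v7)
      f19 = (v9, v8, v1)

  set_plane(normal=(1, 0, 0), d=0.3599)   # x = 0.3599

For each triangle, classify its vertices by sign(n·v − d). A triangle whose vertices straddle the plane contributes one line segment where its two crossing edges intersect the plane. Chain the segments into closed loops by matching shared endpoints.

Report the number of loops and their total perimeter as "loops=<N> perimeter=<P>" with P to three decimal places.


loops=1 perimeter=6.200

Straddling triangles (10 of 20):
  (v0,v5,v1) [--+] → (0.3599, 0.869075, 0.463925)–(0.3599, 1.0463, 0)  len=0.4966
  (v0,v1,v7) [-+-] → (0.3599, 1.0463, 0)–(0.3599, 0.869075, -0.463925)  len=0.4966
  (v1,v5,v9) [+-+] → (0.3599, 0.869075, 0.463925)–(0.3599, 0.424186, 0.908814)  len=0.6292
  (v7,v1,v8) [-++] → (0.3599, 0.869075, -0.463925)–(0.3599, 0.424186, -0.908814)  len=0.6292
  (v3,v9,v4) [++-] → (0.3599, -0.424186, 0.908814)–(0.3599, -0.869075, 0.463925)  len=0.6292
  (v3,v4,v2) [+--] → (0.3599, -0.869075, 0.463925)–(0.3599, -1.0463, 0)  len=0.4966
  (v3,v2,v6) [+--] → (0.3599, -1.0463, 0)–(0.3599, -0.869075, -0.463925)  len=0.4966
  (v3,v6,v8) [+-+] → (0.3599, -0.869075, -0.463925)–(0.3599, -0.424186, -0.908814)  len=0.6292
  (v4,v9,v5) [-+-] → (0.3599, -0.424186, 0.908814)–(0.3599, 0.424186, 0.908814)  len=0.8484
  (v8,v6,v7) [+--] → (0.3599, -0.424186, -0.908814)–(0.3599, 0.424186, -0.908814)  len=0.8484

Chained into 1 loop(s):
  loop 1: 10 segments, perimeter = 6.1999
Total perimeter = 6.200


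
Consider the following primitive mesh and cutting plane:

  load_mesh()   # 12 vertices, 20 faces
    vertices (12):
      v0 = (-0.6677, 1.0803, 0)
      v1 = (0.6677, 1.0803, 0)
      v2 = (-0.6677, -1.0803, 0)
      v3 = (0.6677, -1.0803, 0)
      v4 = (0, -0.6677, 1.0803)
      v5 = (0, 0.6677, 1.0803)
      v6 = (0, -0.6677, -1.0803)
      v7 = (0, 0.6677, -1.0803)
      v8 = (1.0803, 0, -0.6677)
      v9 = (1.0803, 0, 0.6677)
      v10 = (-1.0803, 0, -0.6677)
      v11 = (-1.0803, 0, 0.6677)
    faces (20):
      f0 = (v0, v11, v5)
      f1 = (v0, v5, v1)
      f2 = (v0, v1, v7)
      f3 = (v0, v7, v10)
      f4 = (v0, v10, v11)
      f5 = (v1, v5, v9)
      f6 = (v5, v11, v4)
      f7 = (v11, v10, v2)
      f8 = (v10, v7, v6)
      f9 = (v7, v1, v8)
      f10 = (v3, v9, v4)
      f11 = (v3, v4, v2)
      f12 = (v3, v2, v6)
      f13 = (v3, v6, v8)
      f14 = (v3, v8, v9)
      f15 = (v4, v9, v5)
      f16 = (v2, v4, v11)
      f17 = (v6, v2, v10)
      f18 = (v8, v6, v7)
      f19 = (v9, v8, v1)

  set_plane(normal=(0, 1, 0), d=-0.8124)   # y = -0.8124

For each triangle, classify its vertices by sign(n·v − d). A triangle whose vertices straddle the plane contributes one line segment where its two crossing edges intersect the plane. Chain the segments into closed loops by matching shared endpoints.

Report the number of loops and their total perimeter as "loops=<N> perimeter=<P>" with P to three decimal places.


Straddling triangles (8 of 20):
  (v11,v10,v2) [++-] → (-0.770019, -0.8124, -0.165581)–(-0.770019, -0.8124, 0.165581)  len=0.3312
  (v3,v9,v4) [-++] → (0.770019, -0.8124, 0.165581)–(0.234164, -0.8124, 0.701436)  len=0.7578
  (v3,v4,v2) [-+-] → (0.234164, -0.8124, 0.701436)–(-0.234164, -0.8124, 0.701436)  len=0.4683
  (v3,v2,v6) [--+] → (-0.234164, -0.8124, -0.701436)–(0.234164, -0.8124, -0.701436)  len=0.4683
  (v3,v6,v8) [-++] → (0.234164, -0.8124, -0.701436)–(0.770019, -0.8124, -0.165581)  len=0.7578
  (v3,v8,v9) [-++] → (0.770019, -0.8124, -0.165581)–(0.770019, -0.8124, 0.165581)  len=0.3312
  (v2,v4,v11) [-++] → (-0.234164, -0.8124, 0.701436)–(-0.770019, -0.8124, 0.165581)  len=0.7578
  (v6,v2,v10) [+-+] → (-0.234164, -0.8124, -0.701436)–(-0.770019, -0.8124, -0.165581)  len=0.7578

Chained into 1 loop(s):
  loop 1: 8 segments, perimeter = 4.6302
Total perimeter = 4.630

loops=1 perimeter=4.630


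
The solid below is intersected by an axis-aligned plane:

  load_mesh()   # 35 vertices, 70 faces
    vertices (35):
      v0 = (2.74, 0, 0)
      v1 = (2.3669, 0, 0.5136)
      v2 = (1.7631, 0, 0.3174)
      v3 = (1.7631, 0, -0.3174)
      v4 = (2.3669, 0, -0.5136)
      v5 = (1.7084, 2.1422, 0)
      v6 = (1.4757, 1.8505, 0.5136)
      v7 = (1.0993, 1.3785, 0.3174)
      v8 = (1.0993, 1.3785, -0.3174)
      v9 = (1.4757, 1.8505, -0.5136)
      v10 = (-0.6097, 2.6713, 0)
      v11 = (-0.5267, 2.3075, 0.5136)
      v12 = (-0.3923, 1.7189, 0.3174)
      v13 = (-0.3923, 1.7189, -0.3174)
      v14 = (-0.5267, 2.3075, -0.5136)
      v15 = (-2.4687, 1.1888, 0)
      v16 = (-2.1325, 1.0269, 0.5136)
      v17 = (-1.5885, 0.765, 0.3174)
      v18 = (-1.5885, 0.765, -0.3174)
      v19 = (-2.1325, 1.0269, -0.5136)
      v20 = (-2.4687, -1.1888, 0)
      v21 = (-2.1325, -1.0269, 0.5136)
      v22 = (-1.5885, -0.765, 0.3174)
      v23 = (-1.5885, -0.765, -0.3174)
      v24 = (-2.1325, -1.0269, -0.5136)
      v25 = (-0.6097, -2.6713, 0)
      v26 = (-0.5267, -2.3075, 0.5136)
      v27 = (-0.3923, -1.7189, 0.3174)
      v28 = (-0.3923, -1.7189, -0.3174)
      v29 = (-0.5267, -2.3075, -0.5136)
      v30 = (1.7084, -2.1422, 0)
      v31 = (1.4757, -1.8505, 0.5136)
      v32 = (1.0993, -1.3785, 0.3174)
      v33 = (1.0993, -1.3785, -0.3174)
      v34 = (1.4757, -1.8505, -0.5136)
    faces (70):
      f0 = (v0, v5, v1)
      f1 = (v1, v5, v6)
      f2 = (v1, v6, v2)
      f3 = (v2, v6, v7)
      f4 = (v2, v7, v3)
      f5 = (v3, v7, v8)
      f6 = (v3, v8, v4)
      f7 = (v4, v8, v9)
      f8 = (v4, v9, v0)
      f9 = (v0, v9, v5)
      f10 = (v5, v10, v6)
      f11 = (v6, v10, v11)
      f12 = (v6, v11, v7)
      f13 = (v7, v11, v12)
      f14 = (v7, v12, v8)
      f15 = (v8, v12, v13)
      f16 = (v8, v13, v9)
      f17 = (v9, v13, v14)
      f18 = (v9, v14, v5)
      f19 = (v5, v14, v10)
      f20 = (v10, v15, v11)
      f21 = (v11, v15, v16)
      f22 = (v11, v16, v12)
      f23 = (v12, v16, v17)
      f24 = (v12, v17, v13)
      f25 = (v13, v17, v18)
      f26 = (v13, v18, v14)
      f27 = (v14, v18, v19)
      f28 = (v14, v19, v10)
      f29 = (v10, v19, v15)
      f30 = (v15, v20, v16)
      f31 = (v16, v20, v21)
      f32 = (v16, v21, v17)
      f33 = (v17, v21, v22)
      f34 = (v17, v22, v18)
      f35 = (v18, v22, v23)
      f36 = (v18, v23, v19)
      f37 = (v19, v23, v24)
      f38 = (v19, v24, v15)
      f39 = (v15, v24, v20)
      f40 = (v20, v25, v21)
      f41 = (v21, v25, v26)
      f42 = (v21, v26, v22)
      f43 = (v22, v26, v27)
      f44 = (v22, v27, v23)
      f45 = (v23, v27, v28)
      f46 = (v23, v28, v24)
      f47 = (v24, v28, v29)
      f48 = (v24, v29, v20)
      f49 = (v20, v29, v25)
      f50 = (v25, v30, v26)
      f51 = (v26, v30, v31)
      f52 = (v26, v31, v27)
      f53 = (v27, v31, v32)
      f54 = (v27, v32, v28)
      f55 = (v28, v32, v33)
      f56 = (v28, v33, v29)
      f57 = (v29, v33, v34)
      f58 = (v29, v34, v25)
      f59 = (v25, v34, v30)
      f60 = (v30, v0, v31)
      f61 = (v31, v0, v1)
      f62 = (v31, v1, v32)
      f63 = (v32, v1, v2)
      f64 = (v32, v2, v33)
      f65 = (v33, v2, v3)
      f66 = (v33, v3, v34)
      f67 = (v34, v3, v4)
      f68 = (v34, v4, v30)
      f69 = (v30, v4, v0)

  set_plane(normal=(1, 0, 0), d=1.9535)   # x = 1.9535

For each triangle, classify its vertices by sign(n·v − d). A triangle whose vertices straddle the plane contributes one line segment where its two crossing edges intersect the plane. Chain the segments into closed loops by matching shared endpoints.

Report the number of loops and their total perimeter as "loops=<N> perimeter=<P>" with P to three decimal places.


loops=1 perimeter=7.194

Straddling triangles (14 of 70):
  (v0,v5,v1) [+-+] → (1.9535, 1.63323, 0)–(1.9535, 1.34485, 0.191167)  len=0.3460
  (v1,v5,v6) [+--] → (1.9535, 1.34485, 0.191167)–(1.9535, 0.858389, 0.5136)  len=0.5836
  (v1,v6,v2) [+--] → (1.9535, 0.858389, 0.5136)–(1.9535, 0, 0.379269)  len=0.8688
  (v3,v8,v4) [--+] → (1.9535, 0.449568, -0.449614)–(1.9535, 0, -0.379269)  len=0.4550
  (v4,v8,v9) [+--] → (1.9535, 0.449568, -0.449614)–(1.9535, 0.858389, -0.5136)  len=0.4138
  (v4,v9,v0) [+-+] → (1.9535, 0.858389, -0.5136)–(1.9535, 1.15117, -0.319502)  len=0.3513
  (v0,v9,v5) [+--] → (1.9535, 1.15117, -0.319502)–(1.9535, 1.63323, 0)  len=0.5783
  (v30,v0,v31) [-+-] → (1.9535, -1.63323, 0)–(1.9535, -1.15117, 0.319502)  len=0.5783
  (v31,v0,v1) [-++] → (1.9535, -1.15117, 0.319502)–(1.9535, -0.858389, 0.5136)  len=0.3513
  (v31,v1,v32) [-+-] → (1.9535, -0.858389, 0.5136)–(1.9535, -0.449568, 0.449614)  len=0.4138
  (v32,v1,v2) [-+-] → (1.9535, -0.449568, 0.449614)–(1.9535, 0, 0.379269)  len=0.4550
  (v34,v3,v4) [--+] → (1.9535, 0, -0.379269)–(1.9535, -0.858389, -0.5136)  len=0.8688
  (v34,v4,v30) [-+-] → (1.9535, -0.858389, -0.5136)–(1.9535, -1.34485, -0.191167)  len=0.5836
  (v30,v4,v0) [-++] → (1.9535, -1.34485, -0.191167)–(1.9535, -1.63323, 0)  len=0.3460

Chained into 1 loop(s):
  loop 1: 14 segments, perimeter = 7.1938
Total perimeter = 7.194


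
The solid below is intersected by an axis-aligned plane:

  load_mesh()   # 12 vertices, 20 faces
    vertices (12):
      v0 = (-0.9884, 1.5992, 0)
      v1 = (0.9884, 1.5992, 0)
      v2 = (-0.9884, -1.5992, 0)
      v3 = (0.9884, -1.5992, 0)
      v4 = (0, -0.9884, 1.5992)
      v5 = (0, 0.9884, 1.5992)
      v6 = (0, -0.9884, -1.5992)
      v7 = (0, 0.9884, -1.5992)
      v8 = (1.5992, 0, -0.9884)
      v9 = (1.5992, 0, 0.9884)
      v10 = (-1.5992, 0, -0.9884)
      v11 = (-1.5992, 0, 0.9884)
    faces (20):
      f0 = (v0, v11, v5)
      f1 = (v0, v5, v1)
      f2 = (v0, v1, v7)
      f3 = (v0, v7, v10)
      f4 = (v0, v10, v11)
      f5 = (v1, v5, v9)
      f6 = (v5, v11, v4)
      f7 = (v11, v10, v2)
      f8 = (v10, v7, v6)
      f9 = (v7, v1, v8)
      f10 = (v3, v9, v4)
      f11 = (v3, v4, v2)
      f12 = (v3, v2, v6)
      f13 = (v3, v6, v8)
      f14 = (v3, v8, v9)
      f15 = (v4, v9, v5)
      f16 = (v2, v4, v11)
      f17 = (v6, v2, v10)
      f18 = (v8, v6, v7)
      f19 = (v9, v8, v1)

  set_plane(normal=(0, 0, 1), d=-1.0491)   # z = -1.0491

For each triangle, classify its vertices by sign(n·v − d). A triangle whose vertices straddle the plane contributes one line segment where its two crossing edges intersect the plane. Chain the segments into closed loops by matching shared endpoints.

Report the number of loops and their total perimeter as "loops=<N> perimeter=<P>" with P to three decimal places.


Straddling triangles (8 of 20):
  (v0,v1,v7) [++-] → (0.339994, 1.19851, -1.0491)–(-0.339994, 1.19851, -1.0491)  len=0.6800
  (v0,v7,v10) [+-+] → (-0.339994, 1.19851, -1.0491)–(-1.44027, 0.0982251, -1.0491)  len=1.5560
  (v10,v7,v6) [+--] → (-1.44027, 0.0982251, -1.0491)–(-1.44027, -0.0982251, -1.0491)  len=0.1965
  (v7,v1,v8) [-++] → (0.339994, 1.19851, -1.0491)–(1.44027, 0.0982251, -1.0491)  len=1.5560
  (v3,v2,v6) [++-] → (-0.339994, -1.19851, -1.0491)–(0.339994, -1.19851, -1.0491)  len=0.6800
  (v3,v6,v8) [+-+] → (0.339994, -1.19851, -1.0491)–(1.44027, -0.0982251, -1.0491)  len=1.5560
  (v6,v2,v10) [-++] → (-0.339994, -1.19851, -1.0491)–(-1.44027, -0.0982251, -1.0491)  len=1.5560
  (v8,v6,v7) [+--] → (1.44027, -0.0982251, -1.0491)–(1.44027, 0.0982251, -1.0491)  len=0.1965

Chained into 1 loop(s):
  loop 1: 8 segments, perimeter = 7.9770
Total perimeter = 7.977

loops=1 perimeter=7.977


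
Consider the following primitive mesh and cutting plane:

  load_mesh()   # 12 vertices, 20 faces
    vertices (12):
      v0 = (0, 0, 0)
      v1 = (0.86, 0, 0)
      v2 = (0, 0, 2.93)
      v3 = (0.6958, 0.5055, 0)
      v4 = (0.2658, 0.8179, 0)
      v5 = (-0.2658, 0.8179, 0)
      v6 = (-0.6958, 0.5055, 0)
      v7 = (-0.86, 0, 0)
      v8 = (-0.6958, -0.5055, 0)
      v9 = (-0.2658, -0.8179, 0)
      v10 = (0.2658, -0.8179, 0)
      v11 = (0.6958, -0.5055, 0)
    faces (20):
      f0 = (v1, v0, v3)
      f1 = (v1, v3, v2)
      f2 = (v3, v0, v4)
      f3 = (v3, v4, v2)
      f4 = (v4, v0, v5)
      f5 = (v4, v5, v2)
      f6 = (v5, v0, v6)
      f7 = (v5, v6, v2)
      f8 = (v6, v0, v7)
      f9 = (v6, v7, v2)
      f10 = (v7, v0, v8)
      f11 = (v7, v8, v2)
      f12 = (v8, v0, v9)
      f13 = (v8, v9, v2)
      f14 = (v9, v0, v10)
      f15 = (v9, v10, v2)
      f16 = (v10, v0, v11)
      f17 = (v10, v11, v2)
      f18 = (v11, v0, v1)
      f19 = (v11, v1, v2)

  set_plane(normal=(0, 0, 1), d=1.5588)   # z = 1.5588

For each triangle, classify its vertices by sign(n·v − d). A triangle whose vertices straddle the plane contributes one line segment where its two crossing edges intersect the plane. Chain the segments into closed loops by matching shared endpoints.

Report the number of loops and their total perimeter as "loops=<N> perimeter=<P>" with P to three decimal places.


loops=1 perimeter=2.487

Straddling triangles (10 of 20):
  (v1,v3,v2) [--+] → (0.325625, 0.236567, 1.5588)–(0.402468, 0, 1.5588)  len=0.2487
  (v3,v4,v2) [--+] → (0.124391, 0.382766, 1.5588)–(0.325625, 0.236567, 1.5588)  len=0.2487
  (v4,v5,v2) [--+] → (-0.124391, 0.382766, 1.5588)–(0.124391, 0.382766, 1.5588)  len=0.2488
  (v5,v6,v2) [--+] → (-0.325625, 0.236567, 1.5588)–(-0.124391, 0.382766, 1.5588)  len=0.2487
  (v6,v7,v2) [--+] → (-0.402468, 0, 1.5588)–(-0.325625, 0.236567, 1.5588)  len=0.2487
  (v7,v8,v2) [--+] → (-0.325625, -0.236567, 1.5588)–(-0.402468, 0, 1.5588)  len=0.2487
  (v8,v9,v2) [--+] → (-0.124391, -0.382766, 1.5588)–(-0.325625, -0.236567, 1.5588)  len=0.2487
  (v9,v10,v2) [--+] → (0.124391, -0.382766, 1.5588)–(-0.124391, -0.382766, 1.5588)  len=0.2488
  (v10,v11,v2) [--+] → (0.325625, -0.236567, 1.5588)–(0.124391, -0.382766, 1.5588)  len=0.2487
  (v11,v1,v2) [--+] → (0.402468, 0, 1.5588)–(0.325625, -0.236567, 1.5588)  len=0.2487

Chained into 1 loop(s):
  loop 1: 10 segments, perimeter = 2.4874
Total perimeter = 2.487


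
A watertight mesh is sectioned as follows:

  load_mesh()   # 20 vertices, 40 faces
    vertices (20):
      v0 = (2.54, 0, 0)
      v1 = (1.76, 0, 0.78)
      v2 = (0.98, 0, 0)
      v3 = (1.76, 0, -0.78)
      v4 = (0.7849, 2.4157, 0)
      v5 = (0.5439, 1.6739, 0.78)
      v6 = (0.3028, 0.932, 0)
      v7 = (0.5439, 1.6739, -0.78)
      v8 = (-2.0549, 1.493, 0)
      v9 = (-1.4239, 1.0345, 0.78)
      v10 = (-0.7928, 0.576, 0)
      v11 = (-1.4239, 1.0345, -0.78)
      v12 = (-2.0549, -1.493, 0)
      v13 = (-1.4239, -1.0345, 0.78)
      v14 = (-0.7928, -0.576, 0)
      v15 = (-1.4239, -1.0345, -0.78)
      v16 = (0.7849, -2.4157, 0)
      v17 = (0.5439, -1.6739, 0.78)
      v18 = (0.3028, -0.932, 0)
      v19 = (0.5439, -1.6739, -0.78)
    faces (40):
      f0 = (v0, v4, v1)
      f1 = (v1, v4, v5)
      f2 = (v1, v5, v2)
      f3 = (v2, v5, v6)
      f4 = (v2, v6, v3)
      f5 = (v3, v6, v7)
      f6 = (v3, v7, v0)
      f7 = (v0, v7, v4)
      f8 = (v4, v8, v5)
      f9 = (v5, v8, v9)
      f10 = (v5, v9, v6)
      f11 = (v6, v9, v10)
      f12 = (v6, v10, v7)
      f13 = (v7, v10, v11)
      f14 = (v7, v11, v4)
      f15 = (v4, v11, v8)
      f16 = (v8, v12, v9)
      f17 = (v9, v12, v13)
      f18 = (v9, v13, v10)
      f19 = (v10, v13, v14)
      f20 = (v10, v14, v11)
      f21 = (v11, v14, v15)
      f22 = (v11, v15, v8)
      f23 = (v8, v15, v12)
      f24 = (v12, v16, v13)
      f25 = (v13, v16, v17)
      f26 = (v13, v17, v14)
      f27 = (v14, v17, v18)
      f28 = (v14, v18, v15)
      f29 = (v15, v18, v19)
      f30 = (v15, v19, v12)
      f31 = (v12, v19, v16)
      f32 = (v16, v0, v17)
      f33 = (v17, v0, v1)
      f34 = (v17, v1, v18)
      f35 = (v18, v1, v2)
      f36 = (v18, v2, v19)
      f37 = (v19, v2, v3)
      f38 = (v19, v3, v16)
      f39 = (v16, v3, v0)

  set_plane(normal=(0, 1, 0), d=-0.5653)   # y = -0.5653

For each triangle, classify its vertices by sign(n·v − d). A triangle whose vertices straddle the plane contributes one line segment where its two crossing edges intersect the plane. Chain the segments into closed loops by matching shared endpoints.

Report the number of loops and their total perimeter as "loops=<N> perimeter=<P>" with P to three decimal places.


loops=2 perimeter=8.426

Straddling triangles (16 of 40):
  (v8,v12,v9) [+-+] → (-2.0549, -0.5653, 0)–(-1.8233, -0.5653, 0.286293)  len=0.3682
  (v9,v12,v13) [+--] → (-1.8233, -0.5653, 0.286293)–(-1.4239, -0.5653, 0.78)  len=0.6350
  (v9,v13,v10) [+-+] → (-1.4239, -0.5653, 0.78)–(-1.24004, -0.5653, 0.552756)  len=0.2923
  (v10,v13,v14) [+--] → (-1.24004, -0.5653, 0.552756)–(-0.7928, -0.5653, 0)  len=0.7110
  (v10,v14,v11) [+-+] → (-0.7928, -0.5653, 0)–(-0.796993, -0.5653, -0.00518224)  len=0.0067
  (v11,v14,v15) [+--] → (-0.796993, -0.5653, -0.00518224)–(-1.4239, -0.5653, -0.78)  len=0.9967
  (v11,v15,v8) [+-+] → (-1.4239, -0.5653, -0.78)–(-1.54104, -0.5653, -0.635202)  len=0.1862
  (v8,v15,v12) [+--] → (-1.54104, -0.5653, -0.635202)–(-2.0549, -0.5653, 0)  len=0.8170
  (v16,v0,v17) [-+-] → (2.12929, -0.5653, 0)–(1.86589, -0.5653, 0.263417)  len=0.3725
  (v17,v0,v1) [-++] → (1.86589, -0.5653, 0.263417)–(1.34931, -0.5653, 0.78)  len=0.7306
  (v17,v1,v18) [-+-] → (1.34931, -0.5653, 0.78)–(0.876143, -0.5653, 0.306895)  len=0.6691
  (v18,v1,v2) [-++] → (0.876143, -0.5653, 0.306895)–(0.569248, -0.5653, 0)  len=0.4340
  (v18,v2,v19) [-+-] → (0.569248, -0.5653, 0)–(0.832723, -0.5653, -0.263417)  len=0.3726
  (v19,v2,v3) [-++] → (0.832723, -0.5653, -0.263417)–(1.34931, -0.5653, -0.78)  len=0.7306
  (v19,v3,v16) [-+-] → (1.34931, -0.5653, -0.78)–(1.53182, -0.5653, -0.597472)  len=0.2581
  (v16,v3,v0) [-++] → (1.53182, -0.5653, -0.597472)–(2.12929, -0.5653, 0)  len=0.8450

Chained into 2 loop(s):
  loop 1: 8 segments, perimeter = 4.0132
  loop 2: 8 segments, perimeter = 4.4124
Total perimeter = 8.426


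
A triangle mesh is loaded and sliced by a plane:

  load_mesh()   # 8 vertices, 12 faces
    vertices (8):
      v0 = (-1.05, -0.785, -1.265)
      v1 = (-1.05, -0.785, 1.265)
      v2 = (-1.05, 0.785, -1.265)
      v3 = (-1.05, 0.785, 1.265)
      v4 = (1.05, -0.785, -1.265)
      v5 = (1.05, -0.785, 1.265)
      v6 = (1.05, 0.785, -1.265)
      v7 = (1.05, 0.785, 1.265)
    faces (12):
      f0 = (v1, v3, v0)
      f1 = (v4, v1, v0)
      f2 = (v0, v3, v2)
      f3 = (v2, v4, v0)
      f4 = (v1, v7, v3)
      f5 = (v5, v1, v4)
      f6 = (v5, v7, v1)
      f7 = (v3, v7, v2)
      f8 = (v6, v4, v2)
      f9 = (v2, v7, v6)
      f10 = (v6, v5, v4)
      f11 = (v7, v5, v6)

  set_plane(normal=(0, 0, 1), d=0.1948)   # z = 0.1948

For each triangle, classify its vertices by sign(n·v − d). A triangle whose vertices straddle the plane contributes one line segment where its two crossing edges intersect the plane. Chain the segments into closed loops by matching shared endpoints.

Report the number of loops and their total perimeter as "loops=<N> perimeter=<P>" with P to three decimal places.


loops=1 perimeter=7.340

Straddling triangles (8 of 12):
  (v1,v3,v0) [++-] → (-1.05, 0.120884, 0.1948)–(-1.05, -0.785, 0.1948)  len=0.9059
  (v4,v1,v0) [-+-] → (-0.161692, -0.785, 0.1948)–(-1.05, -0.785, 0.1948)  len=0.8883
  (v0,v3,v2) [-+-] → (-1.05, 0.120884, 0.1948)–(-1.05, 0.785, 0.1948)  len=0.6641
  (v5,v1,v4) [++-] → (-0.161692, -0.785, 0.1948)–(1.05, -0.785, 0.1948)  len=1.2117
  (v3,v7,v2) [++-] → (0.161692, 0.785, 0.1948)–(-1.05, 0.785, 0.1948)  len=1.2117
  (v2,v7,v6) [-+-] → (0.161692, 0.785, 0.1948)–(1.05, 0.785, 0.1948)  len=0.8883
  (v6,v5,v4) [-+-] → (1.05, -0.120884, 0.1948)–(1.05, -0.785, 0.1948)  len=0.6641
  (v7,v5,v6) [++-] → (1.05, -0.120884, 0.1948)–(1.05, 0.785, 0.1948)  len=0.9059

Chained into 1 loop(s):
  loop 1: 8 segments, perimeter = 7.3400
Total perimeter = 7.340


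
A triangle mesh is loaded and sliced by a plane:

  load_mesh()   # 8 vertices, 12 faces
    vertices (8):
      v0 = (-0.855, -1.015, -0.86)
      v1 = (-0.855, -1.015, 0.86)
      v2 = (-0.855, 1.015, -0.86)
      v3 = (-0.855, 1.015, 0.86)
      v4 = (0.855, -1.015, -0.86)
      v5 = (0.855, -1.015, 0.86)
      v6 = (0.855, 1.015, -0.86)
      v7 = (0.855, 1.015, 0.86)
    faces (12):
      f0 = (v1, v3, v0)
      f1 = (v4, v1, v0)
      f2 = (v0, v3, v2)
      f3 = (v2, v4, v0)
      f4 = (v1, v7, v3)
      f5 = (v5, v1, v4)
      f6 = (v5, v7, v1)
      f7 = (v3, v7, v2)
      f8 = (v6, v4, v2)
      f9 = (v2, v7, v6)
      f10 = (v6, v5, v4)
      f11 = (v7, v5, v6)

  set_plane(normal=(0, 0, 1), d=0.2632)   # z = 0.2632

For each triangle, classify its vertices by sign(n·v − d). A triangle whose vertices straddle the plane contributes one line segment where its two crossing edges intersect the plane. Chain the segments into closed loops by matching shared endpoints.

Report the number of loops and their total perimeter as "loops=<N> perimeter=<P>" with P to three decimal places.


loops=1 perimeter=7.480

Straddling triangles (8 of 12):
  (v1,v3,v0) [++-] → (-0.855, 0.310637, 0.2632)–(-0.855, -1.015, 0.2632)  len=1.3256
  (v4,v1,v0) [-+-] → (-0.26167, -1.015, 0.2632)–(-0.855, -1.015, 0.2632)  len=0.5933
  (v0,v3,v2) [-+-] → (-0.855, 0.310637, 0.2632)–(-0.855, 1.015, 0.2632)  len=0.7044
  (v5,v1,v4) [++-] → (-0.26167, -1.015, 0.2632)–(0.855, -1.015, 0.2632)  len=1.1167
  (v3,v7,v2) [++-] → (0.26167, 1.015, 0.2632)–(-0.855, 1.015, 0.2632)  len=1.1167
  (v2,v7,v6) [-+-] → (0.26167, 1.015, 0.2632)–(0.855, 1.015, 0.2632)  len=0.5933
  (v6,v5,v4) [-+-] → (0.855, -0.310637, 0.2632)–(0.855, -1.015, 0.2632)  len=0.7044
  (v7,v5,v6) [++-] → (0.855, -0.310637, 0.2632)–(0.855, 1.015, 0.2632)  len=1.3256

Chained into 1 loop(s):
  loop 1: 8 segments, perimeter = 7.4800
Total perimeter = 7.480


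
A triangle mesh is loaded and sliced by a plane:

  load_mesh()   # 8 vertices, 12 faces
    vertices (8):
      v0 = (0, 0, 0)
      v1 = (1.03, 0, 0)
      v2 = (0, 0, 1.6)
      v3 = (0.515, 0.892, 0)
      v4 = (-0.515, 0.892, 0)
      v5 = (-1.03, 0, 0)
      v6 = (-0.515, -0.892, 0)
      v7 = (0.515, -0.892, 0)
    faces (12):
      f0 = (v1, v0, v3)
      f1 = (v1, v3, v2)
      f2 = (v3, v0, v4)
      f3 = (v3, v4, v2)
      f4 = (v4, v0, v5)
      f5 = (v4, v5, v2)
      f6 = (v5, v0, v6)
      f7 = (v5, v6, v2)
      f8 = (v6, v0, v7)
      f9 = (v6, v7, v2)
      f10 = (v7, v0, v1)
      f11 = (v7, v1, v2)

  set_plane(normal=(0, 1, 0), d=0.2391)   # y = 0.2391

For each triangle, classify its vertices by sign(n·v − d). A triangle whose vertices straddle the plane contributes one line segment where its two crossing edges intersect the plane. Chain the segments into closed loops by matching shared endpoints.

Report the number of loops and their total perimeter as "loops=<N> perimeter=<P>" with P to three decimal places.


loops=1 perimeter=4.846

Straddling triangles (6 of 12):
  (v1,v0,v3) [--+] → (0.138045, 0.2391, 0)–(0.891955, 0.2391, 0)  len=0.7539
  (v1,v3,v2) [-+-] → (0.891955, 0.2391, 0)–(0.138045, 0.2391, 1.17112)  len=1.3928
  (v3,v0,v4) [+-+] → (0.138045, 0.2391, 0)–(-0.138045, 0.2391, 0)  len=0.2761
  (v3,v4,v2) [++-] → (-0.138045, 0.2391, 1.17112)–(0.138045, 0.2391, 1.17112)  len=0.2761
  (v4,v0,v5) [+--] → (-0.138045, 0.2391, 0)–(-0.891955, 0.2391, 0)  len=0.7539
  (v4,v5,v2) [+--] → (-0.891955, 0.2391, 0)–(-0.138045, 0.2391, 1.17112)  len=1.3928

Chained into 1 loop(s):
  loop 1: 6 segments, perimeter = 4.8456
Total perimeter = 4.846


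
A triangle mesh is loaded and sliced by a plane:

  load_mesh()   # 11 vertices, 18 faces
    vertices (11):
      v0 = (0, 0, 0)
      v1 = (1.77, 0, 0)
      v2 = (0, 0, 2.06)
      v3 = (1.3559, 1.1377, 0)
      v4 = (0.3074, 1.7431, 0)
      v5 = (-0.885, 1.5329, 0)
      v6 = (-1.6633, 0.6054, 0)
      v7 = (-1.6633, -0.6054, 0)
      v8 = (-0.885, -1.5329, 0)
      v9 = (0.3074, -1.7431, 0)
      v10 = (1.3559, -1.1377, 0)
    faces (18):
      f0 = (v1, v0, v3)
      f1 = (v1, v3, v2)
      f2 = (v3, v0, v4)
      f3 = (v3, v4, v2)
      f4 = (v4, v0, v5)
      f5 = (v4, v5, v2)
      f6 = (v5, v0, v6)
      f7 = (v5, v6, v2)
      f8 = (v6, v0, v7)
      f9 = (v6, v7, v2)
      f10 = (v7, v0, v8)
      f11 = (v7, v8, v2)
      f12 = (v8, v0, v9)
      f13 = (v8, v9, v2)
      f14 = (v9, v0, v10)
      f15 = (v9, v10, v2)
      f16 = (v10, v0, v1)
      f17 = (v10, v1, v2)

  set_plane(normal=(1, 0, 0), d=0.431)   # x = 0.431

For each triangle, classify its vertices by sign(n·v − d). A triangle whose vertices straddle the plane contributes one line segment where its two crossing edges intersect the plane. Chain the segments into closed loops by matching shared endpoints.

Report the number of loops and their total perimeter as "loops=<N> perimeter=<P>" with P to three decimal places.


loops=1 perimeter=7.971

Straddling triangles (8 of 18):
  (v1,v0,v3) [+-+] → (0.431, 0, 0)–(0.431, 0.361641, 0)  len=0.3616
  (v1,v3,v2) [++-] → (0.431, 0.361641, 1.40519)–(0.431, 0, 1.55838)  len=0.3928
  (v3,v0,v4) [+--] → (0.431, 0.361641, 0)–(0.431, 1.67173, 0)  len=1.3101
  (v3,v4,v2) [+--] → (0.431, 1.67173, 0)–(0.431, 0.361641, 1.40519)  len=1.9212
  (v9,v0,v10) [--+] → (0.431, -0.361641, 0)–(0.431, -1.67173, 0)  len=1.3101
  (v9,v10,v2) [-+-] → (0.431, -1.67173, 0)–(0.431, -0.361641, 1.40519)  len=1.9212
  (v10,v0,v1) [+-+] → (0.431, -0.361641, 0)–(0.431, 0, 0)  len=0.3616
  (v10,v1,v2) [++-] → (0.431, 0, 1.55838)–(0.431, -0.361641, 1.40519)  len=0.3928

Chained into 1 loop(s):
  loop 1: 8 segments, perimeter = 7.9713
Total perimeter = 7.971


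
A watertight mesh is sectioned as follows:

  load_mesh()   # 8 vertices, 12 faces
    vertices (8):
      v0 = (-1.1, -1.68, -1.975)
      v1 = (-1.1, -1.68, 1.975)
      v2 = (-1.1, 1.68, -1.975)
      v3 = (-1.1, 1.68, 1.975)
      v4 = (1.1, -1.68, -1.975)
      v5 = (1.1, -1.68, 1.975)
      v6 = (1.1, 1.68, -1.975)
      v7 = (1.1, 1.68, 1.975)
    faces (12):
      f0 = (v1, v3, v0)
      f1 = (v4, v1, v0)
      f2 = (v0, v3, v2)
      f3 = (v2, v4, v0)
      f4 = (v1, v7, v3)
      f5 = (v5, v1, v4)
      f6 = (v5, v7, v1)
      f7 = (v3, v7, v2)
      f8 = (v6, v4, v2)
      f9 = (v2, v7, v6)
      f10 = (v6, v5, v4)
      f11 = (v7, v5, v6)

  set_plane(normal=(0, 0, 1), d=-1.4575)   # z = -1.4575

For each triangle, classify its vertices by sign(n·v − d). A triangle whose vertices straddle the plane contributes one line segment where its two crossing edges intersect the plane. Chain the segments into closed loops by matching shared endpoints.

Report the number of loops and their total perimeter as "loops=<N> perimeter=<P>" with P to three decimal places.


Straddling triangles (8 of 12):
  (v1,v3,v0) [++-] → (-1.1, -1.2398, -1.4575)–(-1.1, -1.68, -1.4575)  len=0.4402
  (v4,v1,v0) [-+-] → (0.811772, -1.68, -1.4575)–(-1.1, -1.68, -1.4575)  len=1.9118
  (v0,v3,v2) [-+-] → (-1.1, -1.2398, -1.4575)–(-1.1, 1.68, -1.4575)  len=2.9198
  (v5,v1,v4) [++-] → (0.811772, -1.68, -1.4575)–(1.1, -1.68, -1.4575)  len=0.2882
  (v3,v7,v2) [++-] → (-0.811772, 1.68, -1.4575)–(-1.1, 1.68, -1.4575)  len=0.2882
  (v2,v7,v6) [-+-] → (-0.811772, 1.68, -1.4575)–(1.1, 1.68, -1.4575)  len=1.9118
  (v6,v5,v4) [-+-] → (1.1, 1.2398, -1.4575)–(1.1, -1.68, -1.4575)  len=2.9198
  (v7,v5,v6) [++-] → (1.1, 1.2398, -1.4575)–(1.1, 1.68, -1.4575)  len=0.4402

Chained into 1 loop(s):
  loop 1: 8 segments, perimeter = 11.1200
Total perimeter = 11.120

loops=1 perimeter=11.120


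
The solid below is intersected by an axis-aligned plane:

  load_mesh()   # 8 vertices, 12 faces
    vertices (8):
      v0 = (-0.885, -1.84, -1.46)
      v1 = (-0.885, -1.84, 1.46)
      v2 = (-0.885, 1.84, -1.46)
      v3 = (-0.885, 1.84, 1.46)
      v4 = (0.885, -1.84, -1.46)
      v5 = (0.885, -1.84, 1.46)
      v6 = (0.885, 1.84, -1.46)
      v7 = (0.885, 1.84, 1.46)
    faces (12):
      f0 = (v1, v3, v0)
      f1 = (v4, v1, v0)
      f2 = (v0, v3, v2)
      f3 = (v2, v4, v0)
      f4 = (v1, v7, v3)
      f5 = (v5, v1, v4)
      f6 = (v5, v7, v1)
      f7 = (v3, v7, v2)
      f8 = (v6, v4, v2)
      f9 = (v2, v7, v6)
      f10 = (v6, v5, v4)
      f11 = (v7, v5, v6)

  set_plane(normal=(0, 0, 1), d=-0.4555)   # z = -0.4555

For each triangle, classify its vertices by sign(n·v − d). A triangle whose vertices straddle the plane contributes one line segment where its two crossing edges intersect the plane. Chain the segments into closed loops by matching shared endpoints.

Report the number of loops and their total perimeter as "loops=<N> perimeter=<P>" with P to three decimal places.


Straddling triangles (8 of 12):
  (v1,v3,v0) [++-] → (-0.885, -0.574055, -0.4555)–(-0.885, -1.84, -0.4555)  len=1.2659
  (v4,v1,v0) [-+-] → (0.276108, -1.84, -0.4555)–(-0.885, -1.84, -0.4555)  len=1.1611
  (v0,v3,v2) [-+-] → (-0.885, -0.574055, -0.4555)–(-0.885, 1.84, -0.4555)  len=2.4141
  (v5,v1,v4) [++-] → (0.276108, -1.84, -0.4555)–(0.885, -1.84, -0.4555)  len=0.6089
  (v3,v7,v2) [++-] → (-0.276108, 1.84, -0.4555)–(-0.885, 1.84, -0.4555)  len=0.6089
  (v2,v7,v6) [-+-] → (-0.276108, 1.84, -0.4555)–(0.885, 1.84, -0.4555)  len=1.1611
  (v6,v5,v4) [-+-] → (0.885, 0.574055, -0.4555)–(0.885, -1.84, -0.4555)  len=2.4141
  (v7,v5,v6) [++-] → (0.885, 0.574055, -0.4555)–(0.885, 1.84, -0.4555)  len=1.2659

Chained into 1 loop(s):
  loop 1: 8 segments, perimeter = 10.9000
Total perimeter = 10.900

loops=1 perimeter=10.900


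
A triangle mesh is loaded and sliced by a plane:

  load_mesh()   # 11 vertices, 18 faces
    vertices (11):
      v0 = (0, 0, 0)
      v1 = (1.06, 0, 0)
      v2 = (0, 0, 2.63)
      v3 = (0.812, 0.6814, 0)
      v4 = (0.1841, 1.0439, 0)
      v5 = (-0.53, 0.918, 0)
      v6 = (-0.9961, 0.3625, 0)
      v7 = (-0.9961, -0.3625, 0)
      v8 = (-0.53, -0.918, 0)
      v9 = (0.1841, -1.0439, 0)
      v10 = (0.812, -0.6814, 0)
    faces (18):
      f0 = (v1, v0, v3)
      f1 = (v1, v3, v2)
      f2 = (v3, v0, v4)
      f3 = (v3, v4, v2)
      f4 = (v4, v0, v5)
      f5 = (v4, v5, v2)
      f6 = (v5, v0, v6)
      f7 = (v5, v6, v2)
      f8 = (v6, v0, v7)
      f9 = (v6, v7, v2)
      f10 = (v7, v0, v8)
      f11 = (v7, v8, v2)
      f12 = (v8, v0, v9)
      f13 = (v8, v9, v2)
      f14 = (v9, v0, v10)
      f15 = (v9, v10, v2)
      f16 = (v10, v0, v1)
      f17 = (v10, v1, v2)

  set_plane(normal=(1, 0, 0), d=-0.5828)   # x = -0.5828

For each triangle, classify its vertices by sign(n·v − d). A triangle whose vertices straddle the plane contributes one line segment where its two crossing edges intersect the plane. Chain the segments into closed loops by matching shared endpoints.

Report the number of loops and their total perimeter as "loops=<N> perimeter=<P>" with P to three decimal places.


loops=1 perimeter=4.667

Straddling triangles (6 of 18):
  (v5,v0,v6) [++-] → (-0.5828, 0.212092, 0)–(-0.5828, 0.855073, 0)  len=0.6430
  (v5,v6,v2) [+-+] → (-0.5828, 0.855073, 0)–(-0.5828, 0.212092, 1.09123)  len=1.2666
  (v6,v0,v7) [-+-] → (-0.5828, 0.212092, 0)–(-0.5828, -0.212092, 0)  len=0.4242
  (v6,v7,v2) [--+] → (-0.5828, -0.212092, 1.09123)–(-0.5828, 0.212092, 1.09123)  len=0.4242
  (v7,v0,v8) [-++] → (-0.5828, -0.212092, 0)–(-0.5828, -0.855073, 0)  len=0.6430
  (v7,v8,v2) [-++] → (-0.5828, -0.855073, 0)–(-0.5828, -0.212092, 1.09123)  len=1.2666

Chained into 1 loop(s):
  loop 1: 6 segments, perimeter = 4.6675
Total perimeter = 4.667


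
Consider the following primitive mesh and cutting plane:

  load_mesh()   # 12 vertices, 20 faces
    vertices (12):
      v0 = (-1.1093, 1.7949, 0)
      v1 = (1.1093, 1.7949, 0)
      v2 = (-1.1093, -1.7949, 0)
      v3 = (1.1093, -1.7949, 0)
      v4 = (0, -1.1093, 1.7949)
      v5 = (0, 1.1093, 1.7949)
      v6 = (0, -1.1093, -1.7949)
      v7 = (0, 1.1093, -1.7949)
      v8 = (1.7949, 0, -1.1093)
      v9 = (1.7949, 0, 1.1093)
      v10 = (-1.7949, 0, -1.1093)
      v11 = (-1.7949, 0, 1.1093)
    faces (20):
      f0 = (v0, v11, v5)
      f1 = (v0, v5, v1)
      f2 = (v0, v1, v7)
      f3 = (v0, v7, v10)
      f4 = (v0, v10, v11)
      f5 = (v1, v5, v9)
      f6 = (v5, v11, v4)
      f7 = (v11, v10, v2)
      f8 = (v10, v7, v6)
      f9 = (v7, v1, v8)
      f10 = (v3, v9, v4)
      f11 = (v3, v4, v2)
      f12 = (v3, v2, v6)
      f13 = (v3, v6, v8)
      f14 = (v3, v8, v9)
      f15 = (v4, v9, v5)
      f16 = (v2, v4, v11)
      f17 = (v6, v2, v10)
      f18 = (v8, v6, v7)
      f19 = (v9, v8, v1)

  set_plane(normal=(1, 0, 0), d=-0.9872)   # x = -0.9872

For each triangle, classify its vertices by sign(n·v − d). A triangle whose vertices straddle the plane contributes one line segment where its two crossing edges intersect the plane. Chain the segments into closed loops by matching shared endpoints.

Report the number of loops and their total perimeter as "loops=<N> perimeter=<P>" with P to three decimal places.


Straddling triangles (10 of 20):
  (v0,v11,v5) [--+] → (-0.9872, 0.499182, 1.41782)–(-0.9872, 1.71944, 0.197564)  len=1.7257
  (v0,v5,v1) [-++] → (-0.9872, 1.71944, 0.197564)–(-0.9872, 1.7949, 0)  len=0.2115
  (v0,v1,v7) [-++] → (-0.9872, 1.7949, 0)–(-0.9872, 1.71944, -0.197564)  len=0.2115
  (v0,v7,v10) [-+-] → (-0.9872, 1.71944, -0.197564)–(-0.9872, 0.499182, -1.41782)  len=1.7257
  (v5,v11,v4) [+-+] → (-0.9872, 0.499182, 1.41782)–(-0.9872, -0.499182, 1.41782)  len=0.9984
  (v10,v7,v6) [-++] → (-0.9872, 0.499182, -1.41782)–(-0.9872, -0.499182, -1.41782)  len=0.9984
  (v3,v4,v2) [++-] → (-0.9872, -1.71944, 0.197564)–(-0.9872, -1.7949, 0)  len=0.2115
  (v3,v2,v6) [+-+] → (-0.9872, -1.7949, 0)–(-0.9872, -1.71944, -0.197564)  len=0.2115
  (v2,v4,v11) [-+-] → (-0.9872, -1.71944, 0.197564)–(-0.9872, -0.499182, 1.41782)  len=1.7257
  (v6,v2,v10) [+--] → (-0.9872, -1.71944, -0.197564)–(-0.9872, -0.499182, -1.41782)  len=1.7257

Chained into 1 loop(s):
  loop 1: 10 segments, perimeter = 9.7455
Total perimeter = 9.745

loops=1 perimeter=9.745


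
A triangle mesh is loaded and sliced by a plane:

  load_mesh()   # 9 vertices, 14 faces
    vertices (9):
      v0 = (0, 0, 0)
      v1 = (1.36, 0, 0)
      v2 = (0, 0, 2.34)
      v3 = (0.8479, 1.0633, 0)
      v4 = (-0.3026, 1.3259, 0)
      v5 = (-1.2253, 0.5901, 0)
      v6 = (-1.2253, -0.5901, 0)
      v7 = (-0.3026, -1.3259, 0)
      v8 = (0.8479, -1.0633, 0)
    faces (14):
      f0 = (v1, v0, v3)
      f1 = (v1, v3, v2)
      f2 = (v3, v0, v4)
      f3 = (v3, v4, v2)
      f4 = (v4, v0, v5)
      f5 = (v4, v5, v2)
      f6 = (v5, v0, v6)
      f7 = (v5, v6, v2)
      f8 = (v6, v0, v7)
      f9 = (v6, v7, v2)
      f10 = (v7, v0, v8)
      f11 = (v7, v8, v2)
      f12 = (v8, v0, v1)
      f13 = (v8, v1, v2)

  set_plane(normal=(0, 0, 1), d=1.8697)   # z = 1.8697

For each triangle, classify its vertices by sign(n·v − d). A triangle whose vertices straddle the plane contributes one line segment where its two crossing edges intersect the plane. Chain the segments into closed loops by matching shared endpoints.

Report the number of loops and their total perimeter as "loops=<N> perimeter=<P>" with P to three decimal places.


Straddling triangles (7 of 14):
  (v1,v3,v2) [--+] → (0.170413, 0.213705, 1.8697)–(0.273337, 0, 1.8697)  len=0.2372
  (v3,v4,v2) [--+] → (-0.0608174, 0.266483, 1.8697)–(0.170413, 0.213705, 1.8697)  len=0.2372
  (v4,v5,v2) [--+] → (-0.246264, 0.1186, 1.8697)–(-0.0608174, 0.266483, 1.8697)  len=0.2372
  (v5,v6,v2) [--+] → (-0.246264, -0.1186, 1.8697)–(-0.246264, 0.1186, 1.8697)  len=0.2372
  (v6,v7,v2) [--+] → (-0.0608174, -0.266483, 1.8697)–(-0.246264, -0.1186, 1.8697)  len=0.2372
  (v7,v8,v2) [--+] → (0.170413, -0.213705, 1.8697)–(-0.0608174, -0.266483, 1.8697)  len=0.2372
  (v8,v1,v2) [--+] → (0.273337, 0, 1.8697)–(0.170413, -0.213705, 1.8697)  len=0.2372

Chained into 1 loop(s):
  loop 1: 7 segments, perimeter = 1.6603
Total perimeter = 1.660

loops=1 perimeter=1.660


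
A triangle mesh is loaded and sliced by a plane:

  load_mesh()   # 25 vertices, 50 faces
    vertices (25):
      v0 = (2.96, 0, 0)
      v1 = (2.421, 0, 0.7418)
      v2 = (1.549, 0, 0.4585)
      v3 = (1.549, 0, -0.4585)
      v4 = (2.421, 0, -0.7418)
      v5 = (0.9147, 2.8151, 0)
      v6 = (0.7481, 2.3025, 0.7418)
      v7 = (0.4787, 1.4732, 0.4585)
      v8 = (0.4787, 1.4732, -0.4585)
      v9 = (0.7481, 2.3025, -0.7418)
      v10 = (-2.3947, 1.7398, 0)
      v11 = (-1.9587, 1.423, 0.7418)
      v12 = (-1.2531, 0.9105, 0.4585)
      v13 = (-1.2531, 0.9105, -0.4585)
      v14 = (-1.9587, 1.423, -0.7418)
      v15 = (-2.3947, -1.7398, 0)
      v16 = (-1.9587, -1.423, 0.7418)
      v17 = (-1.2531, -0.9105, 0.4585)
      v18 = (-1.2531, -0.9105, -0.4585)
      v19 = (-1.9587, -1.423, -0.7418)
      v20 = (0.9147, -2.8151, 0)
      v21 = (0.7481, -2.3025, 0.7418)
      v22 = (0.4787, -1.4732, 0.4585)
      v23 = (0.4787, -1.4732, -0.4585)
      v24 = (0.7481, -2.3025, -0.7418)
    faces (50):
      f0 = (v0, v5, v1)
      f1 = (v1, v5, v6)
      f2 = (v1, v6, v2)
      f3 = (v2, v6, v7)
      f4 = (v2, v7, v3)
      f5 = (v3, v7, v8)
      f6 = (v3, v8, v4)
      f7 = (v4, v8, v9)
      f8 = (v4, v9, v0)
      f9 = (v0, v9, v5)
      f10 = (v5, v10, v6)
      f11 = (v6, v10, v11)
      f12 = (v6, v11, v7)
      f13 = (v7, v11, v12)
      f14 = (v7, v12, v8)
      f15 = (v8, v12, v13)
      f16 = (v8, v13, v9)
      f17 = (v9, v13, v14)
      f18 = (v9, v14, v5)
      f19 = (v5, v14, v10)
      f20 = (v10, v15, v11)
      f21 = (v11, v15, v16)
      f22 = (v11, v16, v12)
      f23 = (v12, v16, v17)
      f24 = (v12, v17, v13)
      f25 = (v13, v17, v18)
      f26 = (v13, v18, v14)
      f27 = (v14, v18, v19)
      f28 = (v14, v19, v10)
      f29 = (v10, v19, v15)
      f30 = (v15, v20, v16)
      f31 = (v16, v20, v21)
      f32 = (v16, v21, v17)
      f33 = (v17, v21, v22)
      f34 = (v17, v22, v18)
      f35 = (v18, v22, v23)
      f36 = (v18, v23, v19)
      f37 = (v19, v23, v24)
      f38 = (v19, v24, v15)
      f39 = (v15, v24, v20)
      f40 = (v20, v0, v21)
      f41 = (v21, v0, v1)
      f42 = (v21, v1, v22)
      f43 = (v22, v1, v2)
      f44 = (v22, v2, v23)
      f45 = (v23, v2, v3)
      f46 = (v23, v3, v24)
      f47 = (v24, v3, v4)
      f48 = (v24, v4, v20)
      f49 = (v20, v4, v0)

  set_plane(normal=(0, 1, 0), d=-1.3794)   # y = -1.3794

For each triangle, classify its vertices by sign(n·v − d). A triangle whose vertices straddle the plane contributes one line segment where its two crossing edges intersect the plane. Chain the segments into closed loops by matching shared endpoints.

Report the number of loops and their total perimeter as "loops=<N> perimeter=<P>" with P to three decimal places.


Straddling triangles (22 of 50):
  (v10,v15,v11) [+-+] → (-2.3947, -1.3794, 0)–(-2.34502, -1.3794, 0.0845279)  len=0.0980
  (v11,v15,v16) [+--] → (-2.34502, -1.3794, 0.0845279)–(-1.9587, -1.3794, 0.7418)  len=0.7624
  (v11,v16,v12) [+-+] → (-1.9587, -1.3794, 0.7418)–(-1.94552, -1.3794, 0.736507)  len=0.0142
  (v12,v16,v17) [+-+] → (-1.94552, -1.3794, 0.736507)–(-1.89867, -1.3794, 0.717699)  len=0.0505
  (v14,v18,v19) [++-] → (-1.89867, -1.3794, -0.717699)–(-1.9587, -1.3794, -0.7418)  len=0.0647
  (v14,v19,v10) [+-+] → (-1.9587, -1.3794, -0.7418)–(-1.96471, -1.3794, -0.731574)  len=0.0119
  (v10,v19,v15) [+--] → (-1.96471, -1.3794, -0.731574)–(-2.3947, -1.3794, 0)  len=0.8486
  (v16,v21,v17) [--+] → (-0.578989, -1.3794, 0.553931)–(-1.89867, -1.3794, 0.717699)  len=1.3298
  (v17,v21,v22) [+--] → (-0.578989, -1.3794, 0.553931)–(0.190015, -1.3794, 0.4585)  len=0.7749
  (v17,v22,v18) [+-+] → (0.190015, -1.3794, 0.4585)–(0.190015, -1.3794, 0.30564)  len=0.1529
  (v18,v22,v23) [+--] → (0.190015, -1.3794, 0.30564)–(0.190015, -1.3794, -0.4585)  len=0.7641
  (v18,v23,v19) [+--] → (0.190015, -1.3794, -0.4585)–(-1.89867, -1.3794, -0.717699)  len=2.1047
  (v20,v0,v21) [-+-] → (1.9578, -1.3794, 0)–(1.63488, -1.3794, 0.444403)  len=0.5493
  (v21,v0,v1) [-++] → (1.63488, -1.3794, 0.444403)–(1.41879, -1.3794, 0.7418)  len=0.3676
  (v21,v1,v22) [-+-] → (1.41879, -1.3794, 0.7418)–(0.602368, -1.3794, 0.476538)  len=0.8584
  (v22,v1,v2) [-++] → (0.602368, -1.3794, 0.476538)–(0.546847, -1.3794, 0.4585)  len=0.0584
  (v22,v2,v23) [-+-] → (0.546847, -1.3794, 0.4585)–(0.546847, -1.3794, -0.400114)  len=0.8586
  (v23,v2,v3) [-++] → (0.546847, -1.3794, -0.400114)–(0.546847, -1.3794, -0.4585)  len=0.0584
  (v23,v3,v24) [-+-] → (0.546847, -1.3794, -0.4585)–(1.06919, -1.3794, -0.628222)  len=0.5492
  (v24,v3,v4) [-++] → (1.06919, -1.3794, -0.628222)–(1.41879, -1.3794, -0.7418)  len=0.3676
  (v24,v4,v20) [-+-] → (1.41879, -1.3794, -0.7418)–(1.68291, -1.3794, -0.378318)  len=0.4493
  (v20,v4,v0) [-++] → (1.68291, -1.3794, -0.378318)–(1.9578, -1.3794, 0)  len=0.4676

Chained into 2 loop(s):
  loop 1: 12 segments, perimeter = 6.9767
  loop 2: 10 segments, perimeter = 4.5845
Total perimeter = 11.561

loops=2 perimeter=11.561
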